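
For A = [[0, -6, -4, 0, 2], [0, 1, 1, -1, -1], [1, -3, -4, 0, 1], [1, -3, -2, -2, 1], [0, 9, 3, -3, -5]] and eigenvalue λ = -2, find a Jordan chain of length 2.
We seek v_1 ∈ ker((A + 2I)^2) \ ker(A + 2I), then set v_{i+1} = (A + 2I) v_i.

One such chain is v_1 = [[2, 1, 1, 1, 4]]^T, v_2 = [[2, -1, 1, 1, -3]]^T. Check: (A + 2I) v_2 = [[0, 0, 0, 0, 0]]^T = 0.

v_1 = [[2, 1, 1, 1, 4]]^T, v_2 = [[2, -1, 1, 1, -3]]^T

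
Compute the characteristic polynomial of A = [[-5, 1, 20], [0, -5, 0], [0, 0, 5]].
χ_A(x) = (x - 5)(x + 5)^2

xI - A = [[x + 5, -1, -20], [0, x + 5, 0], [0, 0, x - 5]].

Expanding det(xI - A) along the first row:
det(xI - A) = + (x + 5)·det([[x + 5, 0], [0, x - 5]]) - (-1)·det([[0, 0], [0, x - 5]]) + (-20)·det([[0, x + 5], [0, 0]]).

Evaluating gives χ_A(x) = x^3 + 5x^2 - 25x - 125 = (x - 5)(x + 5)^2.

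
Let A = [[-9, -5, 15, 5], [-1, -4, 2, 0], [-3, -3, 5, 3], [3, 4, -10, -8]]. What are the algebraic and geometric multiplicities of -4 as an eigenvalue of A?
The characteristic polynomial is (x + 4)^4, so the factor x + 4 appears with exponent 4: the algebraic multiplicity is 4.

rank(A + 4I) = 2, so the eigenspace has dimension 4 - 2 = 2: the geometric multiplicity is 2.

Since 2 < 4, A is not diagonalizable.

algebraic multiplicity 4, geometric multiplicity 2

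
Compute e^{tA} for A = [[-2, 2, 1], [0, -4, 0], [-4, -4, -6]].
e^{tA} = [[(2*t + 1)*e^{-4*t}, 2*t*e^{-4*t}, t*e^{-4*t}], [0, e^{-4*t}, 0], [-4*t*e^{-4*t}, -4*t*e^{-4*t}, (1 - 2*t)*e^{-4*t}]]

A has Jordan form J = [[-4, 1, 0], [0, -4, 0], [0, 0, -4]] with A = PJP^{-1}, so e^{tA} = P e^{tJ} P^{-1}.

For a Jordan block J_k(λ), e^{tJ_k(λ)} = e^{λt} · (I + tN + t^2 N^2/2! + ... + t^{k-1} N^{k-1}/(k-1)!) where N is the nilpotent superdiagonal part.

Assembling the blocks and conjugating back gives the entries of e^{tA} as shown above.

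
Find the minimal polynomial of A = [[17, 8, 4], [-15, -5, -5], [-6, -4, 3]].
m_A(x) = (x - 5)^2

The characteristic polynomial factors as (x - 5)^3. The minimal polynomial is ∏(x - λ)^{k_λ} where k_λ is the size of the largest Jordan block at λ.

For λ = 5: rank(A - 5I) = 1, and the largest Jordan block has size 2 (the smallest k with rank((A - 5I)^k) = rank((A - 5I)^(k+1))).

So m_A(x) = (x - 5)^2.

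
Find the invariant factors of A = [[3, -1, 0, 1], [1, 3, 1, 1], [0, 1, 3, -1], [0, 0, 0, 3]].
The Jordan structure of A has elementary divisors (x - 3)^3, (x - 3). Arranging the block sizes at each eigenvalue in decreasing order and taking row products gives the invariant factors.

Invariant factors (smallest first, each dividing the next): x - 3, (x - 3)^3.

Check: the last factor (x - 3)^3 is the minimal polynomial, and the product (x - 3)^4 is the characteristic polynomial.

x - 3, (x - 3)^3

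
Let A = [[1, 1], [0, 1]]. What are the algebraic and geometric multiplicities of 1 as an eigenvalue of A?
algebraic multiplicity 2, geometric multiplicity 1

The characteristic polynomial is (x - 1)^2, so the factor x - 1 appears with exponent 2: the algebraic multiplicity is 2.

rank(A - I) = 1, so the eigenspace has dimension 2 - 1 = 1: the geometric multiplicity is 1.

Since 1 < 2, A is not diagonalizable.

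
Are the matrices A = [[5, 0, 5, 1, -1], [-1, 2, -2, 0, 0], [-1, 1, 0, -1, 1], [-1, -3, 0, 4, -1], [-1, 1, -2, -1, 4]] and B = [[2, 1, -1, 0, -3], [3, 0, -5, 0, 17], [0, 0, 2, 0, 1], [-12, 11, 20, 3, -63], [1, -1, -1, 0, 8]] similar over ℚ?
Two matrices over a field are similar if and only if they have the same invariant factors.

Both A and B have characteristic polynomial (x - 3)^5 and minimal polynomial (x - 3)^3. Computing further, both have invariant factors (x - 3)^2, (x - 3)^3. Hence A and B are similar.

Yes.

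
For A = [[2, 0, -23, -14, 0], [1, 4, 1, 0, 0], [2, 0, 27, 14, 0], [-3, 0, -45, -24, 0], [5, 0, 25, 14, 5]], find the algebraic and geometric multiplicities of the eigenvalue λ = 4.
The characteristic polynomial is (x - 5)(x - 4)^3(x + 3), so the factor x - 4 appears with exponent 3: the algebraic multiplicity is 3.

rank(A - 4I) = 3, so the eigenspace has dimension 5 - 3 = 2: the geometric multiplicity is 2.

Since 2 < 3, A is not diagonalizable.

algebraic multiplicity 3, geometric multiplicity 2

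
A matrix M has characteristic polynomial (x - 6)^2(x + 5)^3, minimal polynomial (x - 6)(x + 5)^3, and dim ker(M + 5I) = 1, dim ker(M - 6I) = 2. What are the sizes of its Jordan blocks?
λ = -5: algebraic multiplicity 3 (exponent in χ_M), largest block size 3 (exponent in m_M), 1 block (geometric multiplicity). This forces block sizes [3].
λ = 6: algebraic multiplicity 2 (exponent in χ_M), largest block size 1 (exponent in m_M), 2 blocks (geometric multiplicity). These force block sizes [1, 1].

Jordan blocks: (-5, 3), (6, 1), (6, 1)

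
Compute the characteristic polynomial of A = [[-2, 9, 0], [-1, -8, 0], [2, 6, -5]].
xI - A = [[x + 2, -9, 0], [1, x + 8, 0], [-2, -6, x + 5]].

Expanding det(xI - A) along the first row:
det(xI - A) = + (x + 2)·det([[x + 8, 0], [-6, x + 5]]) - (-9)·det([[1, 0], [-2, x + 5]]) + (0)·det([[1, x + 8], [-2, -6]]).

Evaluating gives χ_A(x) = x^3 + 15x^2 + 75x + 125 = (x + 5)^3.

χ_A(x) = (x + 5)^3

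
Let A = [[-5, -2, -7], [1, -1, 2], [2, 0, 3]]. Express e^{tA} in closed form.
A has Jordan form J = [[-1, 1, 0], [0, -1, 1], [0, 0, -1]] with A = PJP^{-1}, so e^{tA} = P e^{tJ} P^{-1}.

For a Jordan block J_k(λ), e^{tJ_k(λ)} = e^{λt} · (I + tN + t^2 N^2/2! + ... + t^{k-1} N^{k-1}/(k-1)!) where N is the nilpotent superdiagonal part.

Assembling the blocks and conjugating back gives the entries of e^{tA} as shown above.

e^{tA} = [[(1 - 4*t)*e^{-t}, 2*t*(2*t - 1)*e^{-t}, t*(-2*t - 7)*e^{-t}], [t*e^{-t}, (1 - t^2)*e^{-t}, t*(t + 4)*e^{-t}/2], [2*t*e^{-t}, -2*t^2*e^{-t}, (t^2 + 4*t + 1)*e^{-t}]]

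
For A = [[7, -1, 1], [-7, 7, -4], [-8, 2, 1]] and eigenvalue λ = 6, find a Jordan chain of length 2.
We seek v_1 ∈ ker((A - 6I)^2) \ ker(A - 6I), then set v_{i+1} = (A - 6I) v_i.

One such chain is v_1 = [[1, -2, -2]]^T, v_2 = [[1, -1, -2]]^T. Check: (A - 6I) v_2 = [[0, 0, 0]]^T = 0.

v_1 = [[1, -2, -2]]^T, v_2 = [[1, -1, -2]]^T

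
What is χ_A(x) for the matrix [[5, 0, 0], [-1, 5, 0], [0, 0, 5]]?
χ_A(x) = (x - 5)^3

xI - A = [[x - 5, 0, 0], [1, x - 5, 0], [0, 0, x - 5]].

Expanding det(xI - A) along the first row:
det(xI - A) = + (x - 5)·det([[x - 5, 0], [0, x - 5]]) - (0)·det([[1, 0], [0, x - 5]]) + (0)·det([[1, x - 5], [0, 0]]).

Evaluating gives χ_A(x) = x^3 - 15x^2 + 75x - 125 = (x - 5)^3.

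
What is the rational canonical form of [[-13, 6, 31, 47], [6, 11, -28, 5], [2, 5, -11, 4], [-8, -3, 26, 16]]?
The invariant factors of A (the non-unit diagonal entries of the Smith normal form of xI - A over ℚ[x]) are (x - 3)(x^3 + 3), each dividing the next. The characteristic polynomial is their product, (x - 3)(x^3 + 3).

The rational canonical form is the block-diagonal matrix of companion matrices C(f_i):
R = [[0, 0, 0, 9], [1, 0, 0, -3], [0, 1, 0, 0], [0, 0, 1, 3]].

Note the characteristic polynomial does not split into linear factors over ℚ, so A has no Jordan form over ℚ; the rational canonical form exists over any field.

R = [[0, 0, 0, 9], [1, 0, 0, -3], [0, 1, 0, 0], [0, 0, 1, 3]]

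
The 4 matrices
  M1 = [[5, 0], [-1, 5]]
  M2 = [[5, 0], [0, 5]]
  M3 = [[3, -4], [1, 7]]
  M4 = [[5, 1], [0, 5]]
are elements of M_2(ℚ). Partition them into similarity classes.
2 classes: {M1, M3, M4}, {M2}

Characteristic polynomials: χ_{M1} = (x - 5)^2, χ_{M2} = (x - 5)^2, χ_{M3} = (x - 5)^2, χ_{M4} = (x - 5)^2.

{M1, M3, M4}: invariant factors (x - 5)^2.

{M2}: invariant factors x - 5, x - 5.

Matrices are similar if and only if their invariant-factor lists agree; the partition into similarity classes is {M1, M3, M4}, {M2}.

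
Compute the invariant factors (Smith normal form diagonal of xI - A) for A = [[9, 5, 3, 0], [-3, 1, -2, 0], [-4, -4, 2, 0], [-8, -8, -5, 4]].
x - 4, (x - 4)^3

The Jordan structure of A has elementary divisors (x - 4)^3, (x - 4). Arranging the block sizes at each eigenvalue in decreasing order and taking row products gives the invariant factors.

Invariant factors (smallest first, each dividing the next): x - 4, (x - 4)^3.

Check: the last factor (x - 4)^3 is the minimal polynomial, and the product (x - 4)^4 is the characteristic polynomial.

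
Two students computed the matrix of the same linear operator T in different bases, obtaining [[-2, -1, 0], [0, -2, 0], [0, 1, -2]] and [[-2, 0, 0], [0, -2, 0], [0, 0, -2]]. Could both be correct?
No.

Both have characteristic polynomial (x + 2)^3, but the minimal polynomial of A is (x + 2)^2 while the minimal polynomial of B is x + 2. The minimal polynomial is a similarity invariant, so A and B are not similar.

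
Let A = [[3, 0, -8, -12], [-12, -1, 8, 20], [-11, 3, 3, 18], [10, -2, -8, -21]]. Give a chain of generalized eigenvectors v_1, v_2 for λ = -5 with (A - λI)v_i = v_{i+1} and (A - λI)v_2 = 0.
We seek v_1 ∈ ker((A + 5I)^2) \ ker(A + 5I), then set v_{i+1} = (A + 5I) v_i.

One such chain is v_1 = [[1, 2, 1, 0]]^T, v_2 = [[0, 4, 3, -2]]^T. Check: (A + 5I) v_2 = [[0, 0, 0, 0]]^T = 0.

v_1 = [[1, 2, 1, 0]]^T, v_2 = [[0, 4, 3, -2]]^T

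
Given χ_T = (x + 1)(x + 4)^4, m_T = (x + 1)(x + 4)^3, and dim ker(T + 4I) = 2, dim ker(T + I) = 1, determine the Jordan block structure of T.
λ = -4: algebraic multiplicity 4 (exponent in χ_T), largest block size 3 (exponent in m_T), 2 blocks (geometric multiplicity). These force block sizes [3, 1].
λ = -1: algebraic multiplicity 1 (exponent in χ_T), largest block size 1 (exponent in m_T), 1 block (geometric multiplicity). This forces block sizes [1].

Jordan blocks: (-4, 3), (-4, 1), (-1, 1)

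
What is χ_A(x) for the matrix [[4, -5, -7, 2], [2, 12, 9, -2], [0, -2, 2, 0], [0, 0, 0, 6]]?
xI - A = [[x - 4, 5, 7, -2], [-2, x - 12, -9, 2], [0, 2, x - 2, 0], [0, 0, 0, x - 6]].

Expanding det(xI - A) along the first row:
det(xI - A) = + (x - 4)·det([[x - 12, -9, 2], [2, x - 2, 0], [0, 0, x - 6]]) - (5)·det([[-2, -9, 2], [0, x - 2, 0], [0, 0, x - 6]]) + (7)·det([[-2, x - 12, 2], [0, 2, 0], [0, 0, x - 6]]) - (-2)·det([[-2, x - 12, -9], [0, 2, x - 2], [0, 0, 0]]).

Evaluating gives χ_A(x) = x^4 - 24x^3 + 216x^2 - 864x + 1296 = (x - 6)^4.

χ_A(x) = (x - 6)^4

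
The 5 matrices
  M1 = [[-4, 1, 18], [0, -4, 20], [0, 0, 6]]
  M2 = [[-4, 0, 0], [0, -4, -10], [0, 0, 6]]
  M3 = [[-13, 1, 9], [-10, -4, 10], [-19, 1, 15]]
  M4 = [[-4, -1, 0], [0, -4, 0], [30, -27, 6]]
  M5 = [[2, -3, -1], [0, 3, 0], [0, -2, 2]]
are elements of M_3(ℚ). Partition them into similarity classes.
3 classes: {M1, M3, M4}, {M2}, {M5}

Characteristic polynomials: χ_{M1} = (x - 6)(x + 4)^2, χ_{M2} = (x - 6)(x + 4)^2, χ_{M3} = (x - 6)(x + 4)^2, χ_{M4} = (x - 6)(x + 4)^2, χ_{M5} = (x - 3)(x - 2)^2.

{M1, M3, M4}: invariant factors (x - 6)(x + 4)^2.

{M2}: invariant factors x + 4, (x - 6)(x + 4).

{M5}: invariant factors (x - 3)(x - 2)^2.

Matrices are similar if and only if their invariant-factor lists agree; the partition into similarity classes is {M1, M3, M4}, {M2}, {M5}.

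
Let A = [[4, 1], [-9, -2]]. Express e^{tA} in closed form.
A has Jordan form J = [[1, 1], [0, 1]] with A = PJP^{-1}, so e^{tA} = P e^{tJ} P^{-1}.

For a Jordan block J_k(λ), e^{tJ_k(λ)} = e^{λt} · (I + tN + t^2 N^2/2! + ... + t^{k-1} N^{k-1}/(k-1)!) where N is the nilpotent superdiagonal part.

Assembling the blocks and conjugating back gives the entries of e^{tA} as shown above.

e^{tA} = [[(3*t + 1)*e^{t}, t*e^{t}], [-9*t*e^{t}, (1 - 3*t)*e^{t}]]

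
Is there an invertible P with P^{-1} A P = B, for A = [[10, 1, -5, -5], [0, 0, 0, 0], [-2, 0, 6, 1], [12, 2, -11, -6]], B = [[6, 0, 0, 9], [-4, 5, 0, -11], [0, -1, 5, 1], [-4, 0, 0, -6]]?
Yes.

Two matrices over a field are similar if and only if they have the same invariant factors.

Both A and B have characteristic polynomial x^2(x - 5)^2 and minimal polynomial x^2(x - 5)^2. Computing further, both have invariant factors x^2(x - 5)^2. Hence A and B are similar.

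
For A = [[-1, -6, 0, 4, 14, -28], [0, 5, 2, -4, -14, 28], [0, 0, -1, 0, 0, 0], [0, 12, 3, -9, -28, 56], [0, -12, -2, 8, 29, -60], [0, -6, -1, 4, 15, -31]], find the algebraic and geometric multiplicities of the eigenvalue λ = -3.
algebraic multiplicity 1, geometric multiplicity 1

The characteristic polynomial is (x + 1)^5(x + 3), so the factor x + 3 appears with exponent 1: the algebraic multiplicity is 1.

rank(A + 3I) = 5, so the eigenspace has dimension 6 - 5 = 1: the geometric multiplicity is 1.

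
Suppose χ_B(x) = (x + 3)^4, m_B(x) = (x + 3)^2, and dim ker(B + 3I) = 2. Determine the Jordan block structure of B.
Jordan blocks: (-3, 2), (-3, 2)

λ = -3: algebraic multiplicity 4 (exponent in χ_B), largest block size 2 (exponent in m_B), 2 blocks (geometric multiplicity). These force block sizes [2, 2].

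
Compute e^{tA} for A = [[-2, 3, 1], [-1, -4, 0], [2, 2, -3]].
A has Jordan form J = [[-3, 1, 0], [0, -3, 1], [0, 0, -3]] with A = PJP^{-1}, so e^{tA} = P e^{tJ} P^{-1}.

For a Jordan block J_k(λ), e^{tJ_k(λ)} = e^{λt} · (I + tN + t^2 N^2/2! + ... + t^{k-1} N^{k-1}/(k-1)!) where N is the nilpotent superdiagonal part.

Assembling the blocks and conjugating back gives the entries of e^{tA} as shown above.

e^{tA} = [[(t + 1)*e^{-3*t}, t*(t + 3)*e^{-3*t}, t*(t + 2)*e^{-3*t}/2], [-t*e^{-3*t}, (-t^2 - t + 1)*e^{-3*t}, -t^2*e^{-3*t}/2], [2*t*e^{-3*t}, 2*t*(t + 1)*e^{-3*t}, (t^2 + 1)*e^{-3*t}]]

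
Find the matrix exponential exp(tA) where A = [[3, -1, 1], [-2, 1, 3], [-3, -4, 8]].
e^{tA} = [[(1 - t)*e^{4*t}, -t*e^{4*t}, t*e^{4*t}], [t*(-t - 4)*e^{4*t}/2, (-t^2 - 6*t + 2)*e^{4*t}/2, t*(t + 6)*e^{4*t}/2], [t*(-t - 6)*e^{4*t}/2, t*(-t - 8)*e^{4*t}/2, (t^2 + 8*t + 2)*e^{4*t}/2]]

A has Jordan form J = [[4, 1, 0], [0, 4, 1], [0, 0, 4]] with A = PJP^{-1}, so e^{tA} = P e^{tJ} P^{-1}.

For a Jordan block J_k(λ), e^{tJ_k(λ)} = e^{λt} · (I + tN + t^2 N^2/2! + ... + t^{k-1} N^{k-1}/(k-1)!) where N is the nilpotent superdiagonal part.

Assembling the blocks and conjugating back gives the entries of e^{tA} as shown above.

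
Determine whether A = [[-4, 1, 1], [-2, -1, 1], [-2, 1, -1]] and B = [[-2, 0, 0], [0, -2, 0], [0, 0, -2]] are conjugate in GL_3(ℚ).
Both have characteristic polynomial (x + 2)^3, but the minimal polynomial of A is (x + 2)^2 while the minimal polynomial of B is x + 2. The minimal polynomial is a similarity invariant, so A and B are not similar.

No.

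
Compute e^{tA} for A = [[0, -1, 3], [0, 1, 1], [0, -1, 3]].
A has Jordan form J = [[0, 0, 0], [0, 2, 1], [0, 0, 2]] with A = PJP^{-1}, so e^{tA} = P e^{tJ} P^{-1}.

For a Jordan block J_k(λ), e^{tJ_k(λ)} = e^{λt} · (I + tN + t^2 N^2/2! + ... + t^{k-1} N^{k-1}/(k-1)!) where N is the nilpotent superdiagonal part.

Assembling the blocks and conjugating back gives the entries of e^{tA} as shown above.

e^{tA} = [[1, -t*e^{2*t}, t*e^{2*t} + e^{2*t} - 1], [0, (1 - t)*e^{2*t}, t*e^{2*t}], [0, -t*e^{2*t}, (t + 1)*e^{2*t}]]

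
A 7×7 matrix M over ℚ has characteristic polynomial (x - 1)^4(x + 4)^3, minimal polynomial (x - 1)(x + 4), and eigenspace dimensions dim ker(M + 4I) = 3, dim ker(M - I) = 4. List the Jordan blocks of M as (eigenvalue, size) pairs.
Jordan blocks: (-4, 1), (-4, 1), (-4, 1), (1, 1), (1, 1), (1, 1), (1, 1)

λ = -4: algebraic multiplicity 3 (exponent in χ_M), largest block size 1 (exponent in m_M), 3 blocks (geometric multiplicity). These force block sizes [1, 1, 1].
λ = 1: algebraic multiplicity 4 (exponent in χ_M), largest block size 1 (exponent in m_M), 4 blocks (geometric multiplicity). These force block sizes [1, 1, 1, 1].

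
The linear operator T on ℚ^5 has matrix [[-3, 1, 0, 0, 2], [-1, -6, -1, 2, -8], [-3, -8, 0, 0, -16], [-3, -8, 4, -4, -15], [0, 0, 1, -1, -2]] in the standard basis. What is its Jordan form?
The characteristic polynomial is det(xI - A) = (x + 3)^5, so the eigenvalues are -3 (algebraic multiplicity 5).

For λ = -3: rank(A + 3I) = 3, rank((A + 3I)^2) = 1, rank((A + 3I)^3) = 0. The eigenspace has dimension 5 - 3 = 2, so there are 2 Jordan blocks; the rank sequence gives block sizes [3, 2].

Assembling the blocks gives the Jordan form J above.

J = [[-3, 1, 0, 0, 0], [0, -3, 1, 0, 0], [0, 0, -3, 0, 0], [0, 0, 0, -3, 1], [0, 0, 0, 0, -3]]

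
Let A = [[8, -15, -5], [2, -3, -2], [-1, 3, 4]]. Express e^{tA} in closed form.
A has Jordan form J = [[3, 1, 0], [0, 3, 0], [0, 0, 3]] with A = PJP^{-1}, so e^{tA} = P e^{tJ} P^{-1}.

For a Jordan block J_k(λ), e^{tJ_k(λ)} = e^{λt} · (I + tN + t^2 N^2/2! + ... + t^{k-1} N^{k-1}/(k-1)!) where N is the nilpotent superdiagonal part.

Assembling the blocks and conjugating back gives the entries of e^{tA} as shown above.

e^{tA} = [[(5*t + 1)*e^{3*t}, -15*t*e^{3*t}, -5*t*e^{3*t}], [2*t*e^{3*t}, (1 - 6*t)*e^{3*t}, -2*t*e^{3*t}], [-t*e^{3*t}, 3*t*e^{3*t}, (t + 1)*e^{3*t}]]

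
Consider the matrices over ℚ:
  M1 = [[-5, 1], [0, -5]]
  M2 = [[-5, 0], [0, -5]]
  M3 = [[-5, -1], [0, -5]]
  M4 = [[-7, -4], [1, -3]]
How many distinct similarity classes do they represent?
Characteristic polynomials: χ_{M1} = (x + 5)^2, χ_{M2} = (x + 5)^2, χ_{M3} = (x + 5)^2, χ_{M4} = (x + 5)^2.

{M1, M3, M4}: invariant factors (x + 5)^2.

{M2}: invariant factors x + 5, x + 5.

Matrices are similar if and only if their invariant-factor lists agree; the partition into similarity classes is {M1, M3, M4}, {M2}.

2 classes: {M1, M3, M4}, {M2}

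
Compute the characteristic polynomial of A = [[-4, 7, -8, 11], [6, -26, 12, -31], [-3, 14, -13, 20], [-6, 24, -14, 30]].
xI - A = [[x + 4, -7, 8, -11], [-6, x + 26, -12, 31], [3, -14, x + 13, -20], [6, -24, 14, x - 30]].

Expanding det(xI - A) along the first row:
det(xI - A) = + (x + 4)·det([[x + 26, -12, 31], [-14, x + 13, -20], [-24, 14, x - 30]]) - (-7)·det([[-6, -12, 31], [3, x + 13, -20], [6, 14, x - 30]]) + (8)·det([[-6, x + 26, 31], [3, -14, -20], [6, -24, x - 30]]) - (-11)·det([[-6, x + 26, -12], [3, -14, x + 13], [6, -24, 14]]).

Evaluating gives χ_A(x) = x^4 + 13x^3 + 60x^2 + 112x + 64 = (x + 1)(x + 4)^3.

χ_A(x) = (x + 1)(x + 4)^3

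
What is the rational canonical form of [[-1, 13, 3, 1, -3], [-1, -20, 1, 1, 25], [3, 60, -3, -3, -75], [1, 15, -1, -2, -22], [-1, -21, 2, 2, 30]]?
R = [[0, 0, 0, 0, 0], [1, 0, 0, 0, -36], [0, 1, 0, 0, -24], [0, 0, 1, 0, 8], [0, 0, 0, 1, 4]]

The invariant factors of A (the non-unit diagonal entries of the Smith normal form of xI - A over ℚ[x]) are x(x^2 - 2x - 6)^2, each dividing the next. The characteristic polynomial is their product, x(x^2 - 2x - 6)^2.

The rational canonical form is the block-diagonal matrix of companion matrices C(f_i):
R = [[0, 0, 0, 0, 0], [1, 0, 0, 0, -36], [0, 1, 0, 0, -24], [0, 0, 1, 0, 8], [0, 0, 0, 1, 4]].

Note the characteristic polynomial does not split into linear factors over ℚ, so A has no Jordan form over ℚ; the rational canonical form exists over any field.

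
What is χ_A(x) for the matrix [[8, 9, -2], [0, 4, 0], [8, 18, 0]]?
χ_A(x) = (x - 4)^3

xI - A = [[x - 8, -9, 2], [0, x - 4, 0], [-8, -18, x]].

Expanding det(xI - A) along the first row:
det(xI - A) = + (x - 8)·det([[x - 4, 0], [-18, x]]) - (-9)·det([[0, 0], [-8, x]]) + (2)·det([[0, x - 4], [-8, -18]]).

Evaluating gives χ_A(x) = x^3 - 12x^2 + 48x - 64 = (x - 4)^3.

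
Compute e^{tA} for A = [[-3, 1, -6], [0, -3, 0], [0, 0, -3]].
e^{tA} = [[e^{-3*t}, t*e^{-3*t}, -6*t*e^{-3*t}], [0, e^{-3*t}, 0], [0, 0, e^{-3*t}]]

A has Jordan form J = [[-3, 1, 0], [0, -3, 0], [0, 0, -3]] with A = PJP^{-1}, so e^{tA} = P e^{tJ} P^{-1}.

For a Jordan block J_k(λ), e^{tJ_k(λ)} = e^{λt} · (I + tN + t^2 N^2/2! + ... + t^{k-1} N^{k-1}/(k-1)!) where N is the nilpotent superdiagonal part.

Assembling the blocks and conjugating back gives the entries of e^{tA} as shown above.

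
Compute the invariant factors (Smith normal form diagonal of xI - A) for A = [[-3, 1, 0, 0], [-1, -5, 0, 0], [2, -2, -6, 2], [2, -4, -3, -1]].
x + 4, (x + 3)(x + 4)^2

The Jordan structure of A has elementary divisors (x + 4)^2, (x + 4), (x + 3). Arranging the block sizes at each eigenvalue in decreasing order and taking row products gives the invariant factors.

Invariant factors (smallest first, each dividing the next): x + 4, (x + 3)(x + 4)^2.

Check: the last factor (x + 3)(x + 4)^2 is the minimal polynomial, and the product (x + 3)(x + 4)^3 is the characteristic polynomial.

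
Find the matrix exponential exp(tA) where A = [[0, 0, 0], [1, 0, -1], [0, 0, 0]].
e^{tA} = [[1, 0, 0], [t, 1, -t], [0, 0, 1]]

A has Jordan form J = [[0, 1, 0], [0, 0, 0], [0, 0, 0]] with A = PJP^{-1}, so e^{tA} = P e^{tJ} P^{-1}.

For a Jordan block J_k(λ), e^{tJ_k(λ)} = e^{λt} · (I + tN + t^2 N^2/2! + ... + t^{k-1} N^{k-1}/(k-1)!) where N is the nilpotent superdiagonal part.

Assembling the blocks and conjugating back gives the entries of e^{tA} as shown above.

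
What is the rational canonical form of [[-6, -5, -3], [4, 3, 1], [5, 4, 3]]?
R = [[0, 0, 2], [1, 0, -4], [0, 1, 0]]

The invariant factors of A (the non-unit diagonal entries of the Smith normal form of xI - A over ℚ[x]) are x^3 + 4x - 2, each dividing the next. The characteristic polynomial is their product, x^3 + 4x - 2.

The rational canonical form is the block-diagonal matrix of companion matrices C(f_i):
R = [[0, 0, 2], [1, 0, -4], [0, 1, 0]].

Note the characteristic polynomial does not split into linear factors over ℚ, so A has no Jordan form over ℚ; the rational canonical form exists over any field.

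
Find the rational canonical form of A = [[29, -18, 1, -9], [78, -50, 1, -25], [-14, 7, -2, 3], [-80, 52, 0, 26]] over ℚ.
R = [[0, 0, 0, 6], [1, 0, 0, 17], [0, 1, 0, 15], [0, 0, 1, 3]]

The invariant factors of A (the non-unit diagonal entries of the Smith normal form of xI - A over ℚ[x]) are (x - 6)(x + 1)^3, each dividing the next. The characteristic polynomial is their product, (x - 6)(x + 1)^3.

The rational canonical form is the block-diagonal matrix of companion matrices C(f_i):
R = [[0, 0, 0, 6], [1, 0, 0, 17], [0, 1, 0, 15], [0, 0, 1, 3]].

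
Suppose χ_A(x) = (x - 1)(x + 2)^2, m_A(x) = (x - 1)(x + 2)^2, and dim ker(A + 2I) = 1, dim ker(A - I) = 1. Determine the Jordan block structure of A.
λ = -2: algebraic multiplicity 2 (exponent in χ_A), largest block size 2 (exponent in m_A), 1 block (geometric multiplicity). This forces block sizes [2].
λ = 1: algebraic multiplicity 1 (exponent in χ_A), largest block size 1 (exponent in m_A), 1 block (geometric multiplicity). This forces block sizes [1].

Jordan blocks: (-2, 2), (1, 1)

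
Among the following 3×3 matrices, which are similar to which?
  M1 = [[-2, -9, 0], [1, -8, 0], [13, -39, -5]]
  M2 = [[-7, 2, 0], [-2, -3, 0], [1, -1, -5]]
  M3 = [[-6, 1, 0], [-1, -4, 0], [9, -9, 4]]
Characteristic polynomials: χ_{M1} = (x + 5)^3, χ_{M2} = (x + 5)^3, χ_{M3} = (x - 4)(x + 5)^2.

{M1, M2}: invariant factors x + 5, (x + 5)^2.

{M3}: invariant factors (x - 4)(x + 5)^2.

Matrices are similar if and only if their invariant-factor lists agree; the partition into similarity classes is {M1, M2}, {M3}.

2 classes: {M1, M2}, {M3}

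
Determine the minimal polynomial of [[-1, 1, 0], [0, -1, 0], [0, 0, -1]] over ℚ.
The characteristic polynomial factors as (x + 1)^3. The minimal polynomial is ∏(x - λ)^{k_λ} where k_λ is the size of the largest Jordan block at λ.

For λ = -1: rank(A + I) = 1, and the largest Jordan block has size 2 (the smallest k with rank((A + I)^k) = rank((A + I)^(k+1))).

So m_A(x) = (x + 1)^2.

m_A(x) = (x + 1)^2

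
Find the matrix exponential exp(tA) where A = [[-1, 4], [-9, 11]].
A has Jordan form J = [[5, 1], [0, 5]] with A = PJP^{-1}, so e^{tA} = P e^{tJ} P^{-1}.

For a Jordan block J_k(λ), e^{tJ_k(λ)} = e^{λt} · (I + tN + t^2 N^2/2! + ... + t^{k-1} N^{k-1}/(k-1)!) where N is the nilpotent superdiagonal part.

Assembling the blocks and conjugating back gives the entries of e^{tA} as shown above.

e^{tA} = [[(1 - 6*t)*e^{5*t}, 4*t*e^{5*t}], [-9*t*e^{5*t}, (6*t + 1)*e^{5*t}]]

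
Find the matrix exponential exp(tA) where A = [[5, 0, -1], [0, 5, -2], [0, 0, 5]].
A has Jordan form J = [[5, 1, 0], [0, 5, 0], [0, 0, 5]] with A = PJP^{-1}, so e^{tA} = P e^{tJ} P^{-1}.

For a Jordan block J_k(λ), e^{tJ_k(λ)} = e^{λt} · (I + tN + t^2 N^2/2! + ... + t^{k-1} N^{k-1}/(k-1)!) where N is the nilpotent superdiagonal part.

Assembling the blocks and conjugating back gives the entries of e^{tA} as shown above.

e^{tA} = [[e^{5*t}, 0, -t*e^{5*t}], [0, e^{5*t}, -2*t*e^{5*t}], [0, 0, e^{5*t}]]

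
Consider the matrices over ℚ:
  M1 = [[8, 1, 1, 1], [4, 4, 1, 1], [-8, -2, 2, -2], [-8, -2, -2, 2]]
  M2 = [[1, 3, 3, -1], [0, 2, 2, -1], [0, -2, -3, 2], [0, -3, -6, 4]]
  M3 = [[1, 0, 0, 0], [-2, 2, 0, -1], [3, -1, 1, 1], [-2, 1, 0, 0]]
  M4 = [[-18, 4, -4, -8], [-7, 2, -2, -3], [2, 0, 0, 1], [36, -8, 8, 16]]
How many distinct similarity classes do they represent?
3 classes: {M1}, {M2, M3}, {M4}

Characteristic polynomials: χ_{M1} = (x - 4)^4, χ_{M2} = (x - 1)^4, χ_{M3} = (x - 1)^4, χ_{M4} = x^4.

{M1}: invariant factors x - 4, (x - 4)^3.

{M2, M3}: invariant factors (x - 1)^2, (x - 1)^2.

{M4}: invariant factors x^2, x^2.

Matrices are similar if and only if their invariant-factor lists agree; the partition into similarity classes is {M1}, {M2, M3}, {M4}.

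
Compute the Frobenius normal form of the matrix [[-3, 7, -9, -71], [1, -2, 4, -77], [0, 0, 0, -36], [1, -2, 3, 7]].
The invariant factors of A (the non-unit diagonal entries of the Smith normal form of xI - A over ℚ[x]) are (x - 3)^2(x + 2)^2, each dividing the next. The characteristic polynomial is their product, (x - 3)^2(x + 2)^2.

The rational canonical form is the block-diagonal matrix of companion matrices C(f_i):
R = [[0, 0, 0, -36], [1, 0, 0, -12], [0, 1, 0, 11], [0, 0, 1, 2]].

R = [[0, 0, 0, -36], [1, 0, 0, -12], [0, 1, 0, 11], [0, 0, 1, 2]]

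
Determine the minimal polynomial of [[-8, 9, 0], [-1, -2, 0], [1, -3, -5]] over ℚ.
The characteristic polynomial factors as (x + 5)^3. The minimal polynomial is ∏(x - λ)^{k_λ} where k_λ is the size of the largest Jordan block at λ.

For λ = -5: rank(A + 5I) = 1, and the largest Jordan block has size 2 (the smallest k with rank((A + 5I)^k) = rank((A + 5I)^(k+1))).

So m_A(x) = (x + 5)^2.

m_A(x) = (x + 5)^2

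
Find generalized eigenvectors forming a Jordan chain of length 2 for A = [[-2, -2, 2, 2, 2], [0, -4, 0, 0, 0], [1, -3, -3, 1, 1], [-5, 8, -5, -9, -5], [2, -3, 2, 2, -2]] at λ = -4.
We seek v_1 ∈ ker((A + 4I)^2) \ ker(A + 4I), then set v_{i+1} = (A + 4I) v_i.

One such chain is v_1 = [[0, 1, 2, -1, 0]]^T, v_2 = [[0, 0, -2, 3, -1]]^T. Check: (A + 4I) v_2 = [[0, 0, 0, 0, 0]]^T = 0.

v_1 = [[0, 1, 2, -1, 0]]^T, v_2 = [[0, 0, -2, 3, -1]]^T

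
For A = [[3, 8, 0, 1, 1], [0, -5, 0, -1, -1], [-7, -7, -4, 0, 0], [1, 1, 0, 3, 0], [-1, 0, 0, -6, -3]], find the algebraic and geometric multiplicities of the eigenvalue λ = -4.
algebraic multiplicity 3, geometric multiplicity 2

The characteristic polynomial is (x - 3)^2(x + 4)^3, so the factor x + 4 appears with exponent 3: the algebraic multiplicity is 3.

rank(A + 4I) = 3, so the eigenspace has dimension 5 - 3 = 2: the geometric multiplicity is 2.

Since 2 < 3, A is not diagonalizable.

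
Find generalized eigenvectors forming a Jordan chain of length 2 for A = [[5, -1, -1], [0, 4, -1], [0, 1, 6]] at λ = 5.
We seek v_1 ∈ ker((A - 5I)^2) \ ker(A - 5I), then set v_{i+1} = (A - 5I) v_i.

One such chain is v_1 = [[0, 0, 1]]^T, v_2 = [[-1, -1, 1]]^T. Check: (A - 5I) v_2 = [[0, 0, 0]]^T = 0.

v_1 = [[0, 0, 1]]^T, v_2 = [[-1, -1, 1]]^T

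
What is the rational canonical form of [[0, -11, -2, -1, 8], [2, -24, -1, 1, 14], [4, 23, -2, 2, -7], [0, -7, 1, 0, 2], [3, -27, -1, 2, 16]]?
R = [[0, 0, 0, 0, 0], [1, 0, 0, 0, 0], [0, 1, 0, 0, -36], [0, 0, 1, 0, -33], [0, 0, 0, 1, -10]]

The invariant factors of A (the non-unit diagonal entries of the Smith normal form of xI - A over ℚ[x]) are x^2(x + 3)^2(x + 4), each dividing the next. The characteristic polynomial is their product, x^2(x + 3)^2(x + 4).

The rational canonical form is the block-diagonal matrix of companion matrices C(f_i):
R = [[0, 0, 0, 0, 0], [1, 0, 0, 0, 0], [0, 1, 0, 0, -36], [0, 0, 1, 0, -33], [0, 0, 0, 1, -10]].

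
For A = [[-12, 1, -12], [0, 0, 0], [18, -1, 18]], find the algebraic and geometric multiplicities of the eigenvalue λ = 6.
The characteristic polynomial is x^2(x - 6), so the factor x - 6 appears with exponent 1: the algebraic multiplicity is 1.

rank(A - 6I) = 2, so the eigenspace has dimension 3 - 2 = 1: the geometric multiplicity is 1.

algebraic multiplicity 1, geometric multiplicity 1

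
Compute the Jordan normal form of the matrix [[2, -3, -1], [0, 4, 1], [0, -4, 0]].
The characteristic polynomial is det(xI - A) = (x - 2)^3, so the eigenvalues are 2 (algebraic multiplicity 3).

For λ = 2: rank(A - 2I) = 2, rank((A - 2I)^2) = 1, rank((A - 2I)^3) = 0. The eigenspace has dimension 3 - 2 = 1, so there is 1 Jordan block; the rank sequence gives block sizes [3].

Assembling the blocks gives the Jordan form J above.

J = [[2, 1, 0], [0, 2, 1], [0, 0, 2]]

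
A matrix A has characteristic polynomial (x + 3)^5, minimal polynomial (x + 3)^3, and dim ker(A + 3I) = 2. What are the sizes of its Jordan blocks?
λ = -3: algebraic multiplicity 5 (exponent in χ_A), largest block size 3 (exponent in m_A), 2 blocks (geometric multiplicity). These force block sizes [3, 2].

Jordan blocks: (-3, 3), (-3, 2)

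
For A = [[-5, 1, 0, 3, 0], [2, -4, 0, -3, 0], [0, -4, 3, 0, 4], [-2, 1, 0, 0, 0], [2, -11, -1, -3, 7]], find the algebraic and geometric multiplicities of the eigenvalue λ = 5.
The characteristic polynomial is (x - 5)^2(x + 3)^3, so the factor x - 5 appears with exponent 2: the algebraic multiplicity is 2.

rank(A - 5I) = 4, so the eigenspace has dimension 5 - 4 = 1: the geometric multiplicity is 1.

Since 1 < 2, A is not diagonalizable.

algebraic multiplicity 2, geometric multiplicity 1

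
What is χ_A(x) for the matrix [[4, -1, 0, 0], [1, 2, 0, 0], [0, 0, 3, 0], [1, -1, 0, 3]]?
χ_A(x) = (x - 3)^4

xI - A = [[x - 4, 1, 0, 0], [-1, x - 2, 0, 0], [0, 0, x - 3, 0], [-1, 1, 0, x - 3]].

Expanding det(xI - A) along the first row:
det(xI - A) = + (x - 4)·det([[x - 2, 0, 0], [0, x - 3, 0], [1, 0, x - 3]]) - (1)·det([[-1, 0, 0], [0, x - 3, 0], [-1, 0, x - 3]]) + (0)·det([[-1, x - 2, 0], [0, 0, 0], [-1, 1, x - 3]]) - (0)·det([[-1, x - 2, 0], [0, 0, x - 3], [-1, 1, 0]]).

Evaluating gives χ_A(x) = x^4 - 12x^3 + 54x^2 - 108x + 81 = (x - 3)^4.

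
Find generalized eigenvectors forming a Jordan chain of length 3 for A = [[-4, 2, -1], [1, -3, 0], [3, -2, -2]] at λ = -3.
We seek v_1 ∈ ker((A + 3I)^3) \ ker((A + 3I)^2), then set v_{i+1} = (A + 3I) v_i.

One such chain is v_1 = [[1, 0, 0]]^T, v_2 = [[-1, 1, 3]]^T, v_3 = [[0, -1, -2]]^T. Check: (A + 3I) v_3 = [[0, 0, 0]]^T = 0.

v_1 = [[1, 0, 0]]^T, v_2 = [[-1, 1, 3]]^T, v_3 = [[0, -1, -2]]^T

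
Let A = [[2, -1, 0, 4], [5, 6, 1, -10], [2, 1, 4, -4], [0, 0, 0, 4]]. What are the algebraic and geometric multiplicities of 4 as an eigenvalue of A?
algebraic multiplicity 4, geometric multiplicity 2

The characteristic polynomial is (x - 4)^4, so the factor x - 4 appears with exponent 4: the algebraic multiplicity is 4.

rank(A - 4I) = 2, so the eigenspace has dimension 4 - 2 = 2: the geometric multiplicity is 2.

Since 2 < 4, A is not diagonalizable.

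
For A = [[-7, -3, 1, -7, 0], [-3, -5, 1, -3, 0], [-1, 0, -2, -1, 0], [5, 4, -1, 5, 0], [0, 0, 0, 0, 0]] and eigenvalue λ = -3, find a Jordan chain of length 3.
We seek v_1 ∈ ker((A + 3I)^3) \ ker((A + 3I)^2), then set v_{i+1} = (A + 3I) v_i.

One such chain is v_1 = [[-2, 2, -1, 0, 0]]^T, v_2 = [[1, 1, 1, -1, 0]]^T, v_3 = [[1, -1, 1, 0, 0]]^T. Check: (A + 3I) v_3 = [[0, 0, 0, 0, 0]]^T = 0.

v_1 = [[-2, 2, -1, 0, 0]]^T, v_2 = [[1, 1, 1, -1, 0]]^T, v_3 = [[1, -1, 1, 0, 0]]^T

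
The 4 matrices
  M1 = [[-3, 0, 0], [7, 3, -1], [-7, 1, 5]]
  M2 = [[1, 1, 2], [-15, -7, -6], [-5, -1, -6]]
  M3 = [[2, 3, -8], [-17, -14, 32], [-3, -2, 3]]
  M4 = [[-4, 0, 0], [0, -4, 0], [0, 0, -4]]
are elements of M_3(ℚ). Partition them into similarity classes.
4 classes: {M1}, {M2}, {M3}, {M4}

Characteristic polynomials: χ_{M1} = (x - 4)^2(x + 3), χ_{M2} = (x + 4)^3, χ_{M3} = (x + 3)^3, χ_{M4} = (x + 4)^3.

{M1}: invariant factors (x - 4)^2(x + 3).

{M2}: invariant factors x + 4, (x + 4)^2.

{M3}: invariant factors (x + 3)^3.

{M4}: invariant factors x + 4, x + 4, x + 4.

Matrices are similar if and only if their invariant-factor lists agree; the partition into similarity classes is {M1}, {M2}, {M3}, {M4}.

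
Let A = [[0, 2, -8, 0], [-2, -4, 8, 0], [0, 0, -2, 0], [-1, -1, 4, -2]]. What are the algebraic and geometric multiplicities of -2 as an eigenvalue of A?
The characteristic polynomial is (x + 2)^4, so the factor x + 2 appears with exponent 4: the algebraic multiplicity is 4.

rank(A + 2I) = 1, so the eigenspace has dimension 4 - 1 = 3: the geometric multiplicity is 3.

Since 3 < 4, A is not diagonalizable.

algebraic multiplicity 4, geometric multiplicity 3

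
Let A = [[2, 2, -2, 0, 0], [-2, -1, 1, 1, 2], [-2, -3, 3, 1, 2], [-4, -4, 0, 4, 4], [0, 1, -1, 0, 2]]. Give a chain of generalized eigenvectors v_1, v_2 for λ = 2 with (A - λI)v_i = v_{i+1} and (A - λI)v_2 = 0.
We seek v_1 ∈ ker((A - 2I)^2) \ ker(A - 2I), then set v_{i+1} = (A - 2I) v_i.

One such chain is v_1 = [[-2, 1, 0, -1, 0]]^T, v_2 = [[2, 0, 0, 2, 1]]^T. Check: (A - 2I) v_2 = [[0, 0, 0, 0, 0]]^T = 0.

v_1 = [[-2, 1, 0, -1, 0]]^T, v_2 = [[2, 0, 0, 2, 1]]^T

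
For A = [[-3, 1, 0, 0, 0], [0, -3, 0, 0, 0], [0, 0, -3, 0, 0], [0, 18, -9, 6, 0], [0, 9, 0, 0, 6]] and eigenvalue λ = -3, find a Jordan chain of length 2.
v_1 = [[0, 1, 0, -2, -1]]^T, v_2 = [[1, 0, 0, 0, 0]]^T

We seek v_1 ∈ ker((A + 3I)^2) \ ker(A + 3I), then set v_{i+1} = (A + 3I) v_i.

One such chain is v_1 = [[0, 1, 0, -2, -1]]^T, v_2 = [[1, 0, 0, 0, 0]]^T. Check: (A + 3I) v_2 = [[0, 0, 0, 0, 0]]^T = 0.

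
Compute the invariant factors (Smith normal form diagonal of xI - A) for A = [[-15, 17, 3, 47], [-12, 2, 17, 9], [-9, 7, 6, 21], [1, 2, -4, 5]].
(x - 1)^3(x + 5)

The Jordan structure of A has elementary divisors (x + 5), (x - 1)^3. Arranging the block sizes at each eigenvalue in decreasing order and taking row products gives the invariant factors.

Invariant factors (smallest first, each dividing the next): (x - 1)^3(x + 5).

Check: the last factor (x - 1)^3(x + 5) is the minimal polynomial, and the product (x - 1)^3(x + 5) is the characteristic polynomial.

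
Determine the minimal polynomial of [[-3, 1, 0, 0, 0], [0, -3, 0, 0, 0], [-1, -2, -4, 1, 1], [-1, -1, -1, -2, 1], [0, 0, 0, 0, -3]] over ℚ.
m_A(x) = (x + 3)^2

The characteristic polynomial factors as (x + 3)^5. The minimal polynomial is ∏(x - λ)^{k_λ} where k_λ is the size of the largest Jordan block at λ.

For λ = -3: rank(A + 3I) = 2, and the largest Jordan block has size 2 (the smallest k with rank((A + 3I)^k) = rank((A + 3I)^(k+1))).

So m_A(x) = (x + 3)^2.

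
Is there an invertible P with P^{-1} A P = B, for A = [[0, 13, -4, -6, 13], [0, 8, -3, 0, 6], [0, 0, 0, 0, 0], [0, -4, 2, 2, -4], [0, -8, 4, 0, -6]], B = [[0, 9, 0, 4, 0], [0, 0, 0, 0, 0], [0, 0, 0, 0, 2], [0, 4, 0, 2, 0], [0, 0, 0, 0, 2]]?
No.

Both have characteristic polynomial x^3(x - 2)^2, but the minimal polynomial of A is x^3(x - 2) while the minimal polynomial of B is x^2(x - 2). The minimal polynomial is a similarity invariant, so A and B are not similar.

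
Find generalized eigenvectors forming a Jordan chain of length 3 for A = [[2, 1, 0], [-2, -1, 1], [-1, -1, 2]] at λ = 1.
We seek v_1 ∈ ker((A - I)^3) \ ker((A - I)^2), then set v_{i+1} = (A - I) v_i.

One such chain is v_1 = [[0, 0, 1]]^T, v_2 = [[0, 1, 1]]^T, v_3 = [[1, -1, 0]]^T. Check: (A - I) v_3 = [[0, 0, 0]]^T = 0.

v_1 = [[0, 0, 1]]^T, v_2 = [[0, 1, 1]]^T, v_3 = [[1, -1, 0]]^T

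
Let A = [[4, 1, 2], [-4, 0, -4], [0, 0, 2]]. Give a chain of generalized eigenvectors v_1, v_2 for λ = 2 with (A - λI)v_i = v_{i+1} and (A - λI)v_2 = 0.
v_1 = [[0, 1, 0]]^T, v_2 = [[1, -2, 0]]^T

We seek v_1 ∈ ker((A - 2I)^2) \ ker(A - 2I), then set v_{i+1} = (A - 2I) v_i.

One such chain is v_1 = [[0, 1, 0]]^T, v_2 = [[1, -2, 0]]^T. Check: (A - 2I) v_2 = [[0, 0, 0]]^T = 0.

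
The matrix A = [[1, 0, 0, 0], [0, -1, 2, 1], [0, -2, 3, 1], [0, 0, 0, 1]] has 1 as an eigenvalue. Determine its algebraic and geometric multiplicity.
The characteristic polynomial is (x - 1)^4, so the factor x - 1 appears with exponent 4: the algebraic multiplicity is 4.

rank(A - I) = 1, so the eigenspace has dimension 4 - 1 = 3: the geometric multiplicity is 3.

Since 3 < 4, A is not diagonalizable.

algebraic multiplicity 4, geometric multiplicity 3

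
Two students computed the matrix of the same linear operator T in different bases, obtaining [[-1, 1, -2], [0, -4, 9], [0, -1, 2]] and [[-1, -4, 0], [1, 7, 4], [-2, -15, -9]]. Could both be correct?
Two matrices over a field are similar if and only if they have the same invariant factors.

Both A and B have characteristic polynomial (x + 1)^3 and minimal polynomial (x + 1)^3. Computing further, both have invariant factors (x + 1)^3. Hence A and B are similar.

Yes.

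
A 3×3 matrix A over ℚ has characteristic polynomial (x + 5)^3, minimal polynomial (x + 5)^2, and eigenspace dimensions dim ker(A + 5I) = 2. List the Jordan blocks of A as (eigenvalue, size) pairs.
Jordan blocks: (-5, 2), (-5, 1)

λ = -5: algebraic multiplicity 3 (exponent in χ_A), largest block size 2 (exponent in m_A), 2 blocks (geometric multiplicity). These force block sizes [2, 1].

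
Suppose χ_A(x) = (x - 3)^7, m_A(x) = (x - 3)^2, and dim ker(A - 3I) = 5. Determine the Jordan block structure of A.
Jordan blocks: (3, 2), (3, 2), (3, 1), (3, 1), (3, 1)

λ = 3: algebraic multiplicity 7 (exponent in χ_A), largest block size 2 (exponent in m_A), 5 blocks (geometric multiplicity). These force block sizes [2, 2, 1, 1, 1].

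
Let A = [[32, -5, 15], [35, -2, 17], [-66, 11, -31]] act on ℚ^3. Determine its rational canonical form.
R = [[0, 0, -20], [1, 0, 16], [0, 1, -1]]

The invariant factors of A (the non-unit diagonal entries of the Smith normal form of xI - A over ℚ[x]) are (x - 2)^2(x + 5), each dividing the next. The characteristic polynomial is their product, (x - 2)^2(x + 5).

The rational canonical form is the block-diagonal matrix of companion matrices C(f_i):
R = [[0, 0, -20], [1, 0, 16], [0, 1, -1]].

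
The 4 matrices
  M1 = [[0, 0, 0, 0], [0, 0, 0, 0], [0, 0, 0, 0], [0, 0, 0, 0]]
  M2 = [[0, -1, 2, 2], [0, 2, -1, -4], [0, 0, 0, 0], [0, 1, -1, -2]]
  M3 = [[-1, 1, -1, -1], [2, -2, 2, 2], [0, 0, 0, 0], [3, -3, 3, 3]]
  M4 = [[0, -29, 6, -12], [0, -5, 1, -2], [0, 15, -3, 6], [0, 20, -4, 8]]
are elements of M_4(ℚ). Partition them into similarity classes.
3 classes: {M1}, {M2, M4}, {M3}

Characteristic polynomials: χ_{M1} = x^4, χ_{M2} = x^4, χ_{M3} = x^4, χ_{M4} = x^4.

{M1}: invariant factors x, x, x, x.

{M2, M4}: invariant factors x, x^3.

{M3}: invariant factors x, x, x^2.

Matrices are similar if and only if their invariant-factor lists agree; the partition into similarity classes is {M1}, {M2, M4}, {M3}.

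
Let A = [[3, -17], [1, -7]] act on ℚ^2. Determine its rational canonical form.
The invariant factors of A (the non-unit diagonal entries of the Smith normal form of xI - A over ℚ[x]) are x^2 + 4x - 4, each dividing the next. The characteristic polynomial is their product, x^2 + 4x - 4.

The rational canonical form is the block-diagonal matrix of companion matrices C(f_i):
R = [[0, 4], [1, -4]].

Note the characteristic polynomial does not split into linear factors over ℚ, so A has no Jordan form over ℚ; the rational canonical form exists over any field.

R = [[0, 4], [1, -4]]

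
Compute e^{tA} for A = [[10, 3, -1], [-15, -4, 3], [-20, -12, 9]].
e^{tA} = [[(5*t + 1)*e^{5*t}, 3*t*e^{5*t}, -t*e^{5*t}], [-15*t*e^{5*t}, (1 - 9*t)*e^{5*t}, 3*t*e^{5*t}], [-20*t*e^{5*t}, -12*t*e^{5*t}, (4*t + 1)*e^{5*t}]]

A has Jordan form J = [[5, 1, 0], [0, 5, 0], [0, 0, 5]] with A = PJP^{-1}, so e^{tA} = P e^{tJ} P^{-1}.

For a Jordan block J_k(λ), e^{tJ_k(λ)} = e^{λt} · (I + tN + t^2 N^2/2! + ... + t^{k-1} N^{k-1}/(k-1)!) where N is the nilpotent superdiagonal part.

Assembling the blocks and conjugating back gives the entries of e^{tA} as shown above.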